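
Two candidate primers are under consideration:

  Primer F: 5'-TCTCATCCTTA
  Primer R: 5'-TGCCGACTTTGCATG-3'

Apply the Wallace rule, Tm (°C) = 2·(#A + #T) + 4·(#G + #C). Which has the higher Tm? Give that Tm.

Primer F: A+T=7, G+C=4 → Tm = 2(7)+4(4) = 30°C
Primer R: A+T=7, G+C=8 → Tm = 2(7)+4(8) = 46°C
30°C vs 46°C → primer R is higher.

Primer R, 46°C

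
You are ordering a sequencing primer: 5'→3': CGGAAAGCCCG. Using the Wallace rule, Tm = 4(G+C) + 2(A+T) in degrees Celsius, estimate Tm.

C=4, G=4, T=0, A=3
AT pairs contribute 3, GC pairs contribute 8.
Tm = 2(3) + 4(8) = 6 + 32 = 38°C

38°C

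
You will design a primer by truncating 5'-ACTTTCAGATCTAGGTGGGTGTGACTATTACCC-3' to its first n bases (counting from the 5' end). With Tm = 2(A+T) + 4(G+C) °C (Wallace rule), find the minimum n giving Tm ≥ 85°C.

First 30 bases: ACTTTCAGATCTAGGTGGGTGTGACTATTA → Tm = 84°C (< 85°C)
First 31 bases: ACTTTCAGATCTAGGTGGGTGTGACTATTAC → Tm = 88°C (≥ 85°C)
Since every base adds ≥2°C, Tm only increases with n, so the threshold is first crossed at n = 31.

n = 31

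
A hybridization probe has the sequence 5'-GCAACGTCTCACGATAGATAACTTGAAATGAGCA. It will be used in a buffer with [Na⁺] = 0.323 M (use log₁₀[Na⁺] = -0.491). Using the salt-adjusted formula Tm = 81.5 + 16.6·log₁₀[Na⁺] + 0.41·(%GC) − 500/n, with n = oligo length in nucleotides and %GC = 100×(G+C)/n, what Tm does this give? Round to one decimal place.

Length n = 34. Base counts: T=7, G=7, A=13, C=7
G+C = 14, so %GC = 14/34 × 100 = 41.176%
Salt term: 16.6 × (-0.491) = -8.151
GC term: 0.41 × 41.176 = 16.882; length term: −500/34 = −14.706
Tm = 81.5 + (-8.151) + 16.882 − 14.706 = 75.525 → 75.5°C

75.5°C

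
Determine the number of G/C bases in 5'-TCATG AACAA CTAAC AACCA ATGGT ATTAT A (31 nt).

9

A=14, T=8, G=3, C=6
G+C = 3 + 6 = 9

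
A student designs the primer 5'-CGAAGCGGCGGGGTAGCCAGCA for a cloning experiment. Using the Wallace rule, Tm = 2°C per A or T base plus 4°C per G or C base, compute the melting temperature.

76°C

Counting bases: T=1, C=6, A=5, G=10
So N_AT = 6 and N_GC = 16.
Tm = 2×6 + 4×16 = 76°C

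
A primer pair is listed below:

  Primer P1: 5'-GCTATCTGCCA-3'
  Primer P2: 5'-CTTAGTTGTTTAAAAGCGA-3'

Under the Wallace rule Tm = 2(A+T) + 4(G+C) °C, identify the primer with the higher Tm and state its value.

Primer P1: A+T=5, G+C=6 → Tm = 2(5)+4(6) = 34°C
Primer P2: A+T=13, G+C=6 → Tm = 2(13)+4(6) = 50°C
34°C vs 50°C → primer P2 is higher.

Primer P2, 50°C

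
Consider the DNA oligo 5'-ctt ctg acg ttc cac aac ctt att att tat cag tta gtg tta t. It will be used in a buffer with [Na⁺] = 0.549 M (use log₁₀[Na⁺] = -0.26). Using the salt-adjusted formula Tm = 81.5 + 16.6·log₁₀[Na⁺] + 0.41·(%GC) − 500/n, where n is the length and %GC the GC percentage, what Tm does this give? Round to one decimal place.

Length n = 43. Counting bases: G=5, A=10, T=19, C=9
G+C = 14, so %GC = 14/43 × 100 = 32.558%
Salt term: 16.6 × (-0.26) = -4.316
GC term: 0.41 × 32.558 = 13.349; length term: −500/43 = −11.628
Tm = 81.5 + (-4.316) + 13.349 − 11.628 = 78.905 → 78.9°C

78.9°C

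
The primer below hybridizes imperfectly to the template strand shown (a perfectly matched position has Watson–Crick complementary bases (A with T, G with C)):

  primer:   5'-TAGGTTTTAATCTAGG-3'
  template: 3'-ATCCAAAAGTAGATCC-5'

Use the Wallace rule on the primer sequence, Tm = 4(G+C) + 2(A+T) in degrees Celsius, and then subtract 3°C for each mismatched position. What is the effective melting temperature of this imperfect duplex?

39°C

Primer base counts: A=4, T=7, G=4, C=1 → A+T=11, G+C=5
Perfect-match Tm = 2(11) + 4(5) = 22 + 20 = 42°C
Mismatches (positions where the bases are not complementary): 1 (at position 9)
Effective Tm = 42 − 1×3 = 42 − 3 = 39°C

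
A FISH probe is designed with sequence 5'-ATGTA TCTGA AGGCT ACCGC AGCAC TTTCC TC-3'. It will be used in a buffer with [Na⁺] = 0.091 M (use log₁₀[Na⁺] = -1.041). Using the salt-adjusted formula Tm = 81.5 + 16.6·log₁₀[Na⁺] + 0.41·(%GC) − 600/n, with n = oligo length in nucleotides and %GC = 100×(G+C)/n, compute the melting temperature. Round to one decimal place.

Length n = 32. G=6, A=7, C=10, T=9
G+C = 16, so %GC = 16/32 × 100 = 50%
Salt term: 16.6 × (-1.041) = -17.281
GC term: 0.41 × 50 = 20.5; length term: −600/32 = −18.75
Tm = 81.5 + (-17.281) + 20.5 − 18.75 = 65.969 → 66.0°C

66.0°C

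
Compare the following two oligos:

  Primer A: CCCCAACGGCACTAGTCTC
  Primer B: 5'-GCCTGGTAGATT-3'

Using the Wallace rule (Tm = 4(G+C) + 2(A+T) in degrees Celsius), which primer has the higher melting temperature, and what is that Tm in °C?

Primer A: A+T=7, G+C=12 → Tm = 2(7)+4(12) = 62°C
Primer B: A+T=6, G+C=6 → Tm = 2(6)+4(6) = 36°C
62°C vs 36°C → primer A is higher.

Primer A, 62°C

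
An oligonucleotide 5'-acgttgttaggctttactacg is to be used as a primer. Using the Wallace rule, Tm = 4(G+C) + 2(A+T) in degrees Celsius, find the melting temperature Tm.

60°C

Base counts: C=4, T=8, G=5, A=4
AT pairs contribute 12, GC pairs contribute 9.
Tm = 2×12 + 4×9 = 60°C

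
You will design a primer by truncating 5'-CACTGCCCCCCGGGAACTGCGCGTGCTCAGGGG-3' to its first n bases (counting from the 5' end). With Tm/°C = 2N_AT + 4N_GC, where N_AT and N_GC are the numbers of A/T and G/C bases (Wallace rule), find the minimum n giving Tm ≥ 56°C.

First 15 bases: CACTGCCCCCCGGGA → Tm = 54°C (< 56°C)
First 16 bases: CACTGCCCCCCGGGAA → Tm = 56°C (≥ 56°C)
Since every base adds ≥2°C, Tm only increases with n, so the threshold is first crossed at n = 16.

n = 16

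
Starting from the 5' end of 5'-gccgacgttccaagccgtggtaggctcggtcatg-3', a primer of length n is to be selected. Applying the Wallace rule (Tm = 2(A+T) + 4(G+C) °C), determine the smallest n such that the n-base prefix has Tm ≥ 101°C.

First 30 bases: GCCGACGTTCCAAGCCGTGGTAGGCTCGGT → Tm = 100°C (< 101°C)
First 31 bases: GCCGACGTTCCAAGCCGTGGTAGGCTCGGTC → Tm = 104°C (≥ 101°C)
Each additional base adds 2°C (A/T) or 4°C (G/C), so Tm is non-decreasing in n; n = 31 is the first length to reach 101°C.

n = 31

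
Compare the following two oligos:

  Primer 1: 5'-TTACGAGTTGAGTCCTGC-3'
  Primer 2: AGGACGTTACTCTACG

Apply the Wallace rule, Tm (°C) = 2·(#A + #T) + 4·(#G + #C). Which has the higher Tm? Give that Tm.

Primer 1, 54°C

Primer 1: A+T=9, G+C=9 → Tm = 2(9)+4(9) = 54°C
Primer 2: A+T=8, G+C=8 → Tm = 2(8)+4(8) = 48°C
54°C vs 48°C → primer 1 is higher.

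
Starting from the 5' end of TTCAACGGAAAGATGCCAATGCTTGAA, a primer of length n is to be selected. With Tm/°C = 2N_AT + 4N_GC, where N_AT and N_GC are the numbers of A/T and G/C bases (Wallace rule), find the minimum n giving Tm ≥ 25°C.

n = 9

First 8 bases: TTCAACGG → Tm = 24°C (< 25°C)
First 9 bases: TTCAACGGA → Tm = 26°C (≥ 25°C)
Since every base adds ≥2°C, Tm only increases with n, so the threshold is first crossed at n = 9.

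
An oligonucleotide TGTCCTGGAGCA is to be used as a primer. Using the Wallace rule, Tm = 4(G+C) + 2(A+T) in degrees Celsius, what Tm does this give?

Scanning the sequence gives T=3, C=3, G=4, A=2.
A+T = 5, G+C = 7
Tm = 2×5 + 4×7 = 38°C

38°C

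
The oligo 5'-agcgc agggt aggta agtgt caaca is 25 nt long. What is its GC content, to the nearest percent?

52%

A=8, C=4, G=9, T=4
G+C = 9 + 4 = 13 out of 25 bases
%GC = 13/25 × 100 = 52% ≈ 52%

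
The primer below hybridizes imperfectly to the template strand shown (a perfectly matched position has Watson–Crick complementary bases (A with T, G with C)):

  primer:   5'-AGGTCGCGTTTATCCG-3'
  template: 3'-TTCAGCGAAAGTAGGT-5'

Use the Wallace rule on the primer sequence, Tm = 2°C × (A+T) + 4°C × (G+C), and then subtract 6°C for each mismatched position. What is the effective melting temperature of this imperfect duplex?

Primer base counts: A=2, T=5, G=5, C=4 → A+T=7, G+C=9
Perfect-match Tm = 2(7) + 4(9) = 14 + 36 = 50°C
Mismatches (positions where the bases are not complementary): 4 (at positions 2, 8, 11, 16)
Effective Tm = 50 − 4×6 = 50 − 24 = 26°C

26°C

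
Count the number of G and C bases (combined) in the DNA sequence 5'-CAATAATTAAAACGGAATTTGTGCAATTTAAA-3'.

T=10, A=15, G=4, C=3
Total G or C: 4 + 3 = 7

7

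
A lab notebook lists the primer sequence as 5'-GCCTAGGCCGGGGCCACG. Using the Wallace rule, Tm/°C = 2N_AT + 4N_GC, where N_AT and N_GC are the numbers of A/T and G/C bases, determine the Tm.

Scanning the sequence gives A=2, G=8, C=7, T=1.
AT pairs contribute 3, GC pairs contribute 15.
Tm = 4·15 + 2·3 = 60 + 6 = 66°C

66°C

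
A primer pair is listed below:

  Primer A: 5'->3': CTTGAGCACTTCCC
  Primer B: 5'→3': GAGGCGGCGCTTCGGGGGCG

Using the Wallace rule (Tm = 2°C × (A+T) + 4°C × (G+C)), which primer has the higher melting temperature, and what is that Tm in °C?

Primer B, 74°C

Primer A: A+T=6, G+C=8 → Tm = 2(6)+4(8) = 44°C
Primer B: A+T=3, G+C=17 → Tm = 2(3)+4(17) = 74°C
44°C vs 74°C → primer B is higher.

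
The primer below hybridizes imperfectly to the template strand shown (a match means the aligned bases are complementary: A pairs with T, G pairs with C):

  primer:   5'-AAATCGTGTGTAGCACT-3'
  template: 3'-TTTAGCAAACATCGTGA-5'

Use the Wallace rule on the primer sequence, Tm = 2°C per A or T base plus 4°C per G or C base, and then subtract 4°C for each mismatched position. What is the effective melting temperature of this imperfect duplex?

44°C

Primer base counts: A=5, T=5, G=4, C=3 → A+T=10, G+C=7
Perfect-match Tm = 2(10) + 4(7) = 20 + 28 = 48°C
Mismatches (positions where the bases are not complementary): 1 (at position 8)
Effective Tm = 48 − 1×4 = 48 − 4 = 44°C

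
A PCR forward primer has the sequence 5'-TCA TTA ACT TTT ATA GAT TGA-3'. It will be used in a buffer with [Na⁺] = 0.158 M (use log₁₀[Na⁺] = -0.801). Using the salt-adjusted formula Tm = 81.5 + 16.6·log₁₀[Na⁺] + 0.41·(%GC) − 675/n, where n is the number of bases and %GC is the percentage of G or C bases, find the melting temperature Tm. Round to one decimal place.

43.9°C

Length n = 21. A=7, G=2, C=2, T=10
G+C = 4, so %GC = 4/21 × 100 = 19.048%
Salt term: 16.6 × (-0.801) = -13.297
GC term: 0.41 × 19.048 = 7.81; length term: −675/21 = −32.143
Tm = 81.5 + (-13.297) + 7.81 − 32.143 = 43.87 → 43.9°C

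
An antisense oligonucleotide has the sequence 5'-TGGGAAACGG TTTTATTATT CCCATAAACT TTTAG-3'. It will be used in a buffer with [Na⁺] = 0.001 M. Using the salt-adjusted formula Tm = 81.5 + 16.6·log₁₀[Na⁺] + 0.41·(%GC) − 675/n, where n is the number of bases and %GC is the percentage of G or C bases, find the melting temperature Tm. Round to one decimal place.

Length n = 35. Counting bases: A=10, T=14, G=6, C=5
G+C = 11, so %GC = 11/35 × 100 = 31.429%
Salt term: 16.6 × (-3) = -49.8
GC term: 0.41 × 31.429 = 12.886; length term: −675/35 = −19.286
Tm = 81.5 + (-49.8) + 12.886 − 19.286 = 25.3 → 25.3°C

25.3°C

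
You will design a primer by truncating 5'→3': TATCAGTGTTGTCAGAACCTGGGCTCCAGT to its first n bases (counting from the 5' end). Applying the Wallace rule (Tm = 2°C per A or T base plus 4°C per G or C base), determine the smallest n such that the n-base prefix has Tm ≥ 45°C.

First 16 bases: TATCAGTGTTGTCAGA → Tm = 44°C (< 45°C)
First 17 bases: TATCAGTGTTGTCAGAA → Tm = 46°C (≥ 45°C)
Since every base adds ≥2°C, Tm only increases with n, so the threshold is first crossed at n = 17.

n = 17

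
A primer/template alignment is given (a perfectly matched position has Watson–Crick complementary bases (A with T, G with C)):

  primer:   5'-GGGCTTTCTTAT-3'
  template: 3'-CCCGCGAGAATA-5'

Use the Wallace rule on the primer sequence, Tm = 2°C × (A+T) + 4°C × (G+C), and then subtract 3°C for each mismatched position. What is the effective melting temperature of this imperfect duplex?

28°C

Primer base counts: A=1, T=6, G=3, C=2 → A+T=7, G+C=5
Perfect-match Tm = 2(7) + 4(5) = 14 + 20 = 34°C
Mismatches (positions where the bases are not complementary): 2 (at positions 5, 6)
Effective Tm = 34 − 2×3 = 34 − 6 = 28°C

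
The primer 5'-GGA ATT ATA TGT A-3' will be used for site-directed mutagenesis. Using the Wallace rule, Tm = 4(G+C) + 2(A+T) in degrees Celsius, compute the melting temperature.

Counting bases: T=5, G=3, C=0, A=5
AT pairs contribute 10, GC pairs contribute 3.
Tm = 2(10) + 4(3) = 20 + 12 = 32°C

32°C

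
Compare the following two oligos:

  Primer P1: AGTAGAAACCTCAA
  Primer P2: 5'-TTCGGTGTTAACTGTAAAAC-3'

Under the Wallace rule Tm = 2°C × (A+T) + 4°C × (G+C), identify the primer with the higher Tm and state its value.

Primer P1: A+T=9, G+C=5 → Tm = 2(9)+4(5) = 38°C
Primer P2: A+T=13, G+C=7 → Tm = 2(13)+4(7) = 54°C
38°C vs 54°C → primer P2 is higher.

Primer P2, 54°C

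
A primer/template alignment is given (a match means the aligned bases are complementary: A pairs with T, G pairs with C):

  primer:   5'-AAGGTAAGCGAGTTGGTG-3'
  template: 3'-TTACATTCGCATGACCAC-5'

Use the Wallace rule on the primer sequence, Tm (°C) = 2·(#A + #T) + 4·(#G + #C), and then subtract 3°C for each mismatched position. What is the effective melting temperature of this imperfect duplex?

42°C

Primer base counts: A=5, T=4, G=8, C=1 → A+T=9, G+C=9
Perfect-match Tm = 2(9) + 4(9) = 18 + 36 = 54°C
Mismatches (positions where the bases are not complementary): 4 (at positions 3, 11, 12, 13)
Effective Tm = 54 − 4×3 = 54 − 12 = 42°C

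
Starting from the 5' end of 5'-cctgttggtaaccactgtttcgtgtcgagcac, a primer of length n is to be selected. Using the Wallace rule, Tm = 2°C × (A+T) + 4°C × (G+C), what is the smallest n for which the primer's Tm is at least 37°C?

n = 13

First 12 bases: CCTGTTGGTAAC → Tm = 36°C (< 37°C)
First 13 bases: CCTGTTGGTAACC → Tm = 40°C (≥ 37°C)
Each additional base adds 2°C (A/T) or 4°C (G/C), so Tm is non-decreasing in n; n = 13 is the first length to reach 37°C.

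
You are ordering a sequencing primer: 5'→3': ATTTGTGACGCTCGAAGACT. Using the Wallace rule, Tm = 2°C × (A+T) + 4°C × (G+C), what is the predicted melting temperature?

Scanning the sequence gives G=5, T=6, A=5, C=4.
AT pairs contribute 11, GC pairs contribute 9.
Tm = 2(11) + 4(9) = 22 + 36 = 58°C

58°C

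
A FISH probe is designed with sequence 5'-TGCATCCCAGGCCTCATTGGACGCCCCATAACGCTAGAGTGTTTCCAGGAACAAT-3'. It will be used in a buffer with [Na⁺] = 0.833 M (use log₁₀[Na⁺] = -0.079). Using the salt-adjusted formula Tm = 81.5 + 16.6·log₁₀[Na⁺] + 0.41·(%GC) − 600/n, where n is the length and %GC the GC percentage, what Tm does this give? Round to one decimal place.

90.9°C

Length n = 55. Scanning the sequence gives G=12, T=12, C=17, A=14.
G+C = 29, so %GC = 29/55 × 100 = 52.727%
Salt term: 16.6 × (-0.079) = -1.311
GC term: 0.41 × 52.727 = 21.618; length term: −600/55 = −10.909
Tm = 81.5 + (-1.311) + 21.618 − 10.909 = 90.898 → 90.9°C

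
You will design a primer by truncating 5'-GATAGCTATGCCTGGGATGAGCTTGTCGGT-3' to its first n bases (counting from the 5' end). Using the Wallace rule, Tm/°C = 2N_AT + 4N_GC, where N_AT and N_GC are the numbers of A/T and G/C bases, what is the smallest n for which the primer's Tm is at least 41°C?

First 13 bases: GATAGCTATGCCT → Tm = 38°C (< 41°C)
First 14 bases: GATAGCTATGCCTG → Tm = 42°C (≥ 41°C)
Each additional base adds 2°C (A/T) or 4°C (G/C), so Tm is non-decreasing in n; n = 14 is the first length to reach 41°C.

n = 14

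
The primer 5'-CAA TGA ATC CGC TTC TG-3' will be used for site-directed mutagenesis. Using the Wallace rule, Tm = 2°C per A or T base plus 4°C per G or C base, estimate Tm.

G=3, A=4, T=5, C=5
So N_AT = 9 and N_GC = 8.
Tm = 2(9) + 4(8) = 18 + 32 = 50°C

50°C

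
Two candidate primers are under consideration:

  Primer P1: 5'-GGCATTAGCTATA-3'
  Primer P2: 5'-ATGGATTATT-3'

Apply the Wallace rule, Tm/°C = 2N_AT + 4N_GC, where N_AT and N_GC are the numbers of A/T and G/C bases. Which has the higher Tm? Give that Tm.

Primer P1, 36°C

Primer P1: A+T=8, G+C=5 → Tm = 2(8)+4(5) = 36°C
Primer P2: A+T=8, G+C=2 → Tm = 2(8)+4(2) = 24°C
36°C vs 24°C → primer P1 is higher.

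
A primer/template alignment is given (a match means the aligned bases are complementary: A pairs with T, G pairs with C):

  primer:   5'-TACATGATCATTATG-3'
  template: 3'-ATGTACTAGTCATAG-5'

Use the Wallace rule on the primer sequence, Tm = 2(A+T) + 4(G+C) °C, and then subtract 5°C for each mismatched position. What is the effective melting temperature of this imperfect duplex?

28°C

Primer base counts: A=5, T=6, G=2, C=2 → A+T=11, G+C=4
Perfect-match Tm = 2(11) + 4(4) = 22 + 16 = 38°C
Mismatches (positions where the bases are not complementary): 2 (at positions 11, 15)
Effective Tm = 38 − 2×5 = 38 − 10 = 28°C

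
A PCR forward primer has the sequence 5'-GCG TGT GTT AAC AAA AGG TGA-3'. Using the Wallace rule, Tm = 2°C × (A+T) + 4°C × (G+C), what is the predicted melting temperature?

60°C

T=5, G=7, A=7, C=2
AT pairs contribute 12, GC pairs contribute 9.
Tm = 4·9 + 2·12 = 36 + 24 = 60°C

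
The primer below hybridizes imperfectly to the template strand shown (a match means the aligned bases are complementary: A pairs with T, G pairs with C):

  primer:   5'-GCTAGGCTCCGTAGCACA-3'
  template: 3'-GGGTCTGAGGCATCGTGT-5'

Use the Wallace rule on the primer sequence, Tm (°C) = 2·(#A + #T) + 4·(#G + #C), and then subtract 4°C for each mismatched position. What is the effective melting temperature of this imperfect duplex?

Primer base counts: A=4, T=3, G=5, C=6 → A+T=7, G+C=11
Perfect-match Tm = 2(7) + 4(11) = 14 + 44 = 58°C
Mismatches (positions where the bases are not complementary): 3 (at positions 1, 3, 6)
Effective Tm = 58 − 3×4 = 58 − 12 = 46°C

46°C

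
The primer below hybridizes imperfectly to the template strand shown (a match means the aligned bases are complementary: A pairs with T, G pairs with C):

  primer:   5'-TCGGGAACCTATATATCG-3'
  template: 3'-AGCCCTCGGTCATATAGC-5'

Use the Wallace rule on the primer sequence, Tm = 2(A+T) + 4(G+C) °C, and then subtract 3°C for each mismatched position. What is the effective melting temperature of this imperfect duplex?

43°C

Primer base counts: A=5, T=5, G=4, C=4 → A+T=10, G+C=8
Perfect-match Tm = 2(10) + 4(8) = 20 + 32 = 52°C
Mismatches (positions where the bases are not complementary): 3 (at positions 7, 10, 11)
Effective Tm = 52 − 3×3 = 52 − 9 = 43°C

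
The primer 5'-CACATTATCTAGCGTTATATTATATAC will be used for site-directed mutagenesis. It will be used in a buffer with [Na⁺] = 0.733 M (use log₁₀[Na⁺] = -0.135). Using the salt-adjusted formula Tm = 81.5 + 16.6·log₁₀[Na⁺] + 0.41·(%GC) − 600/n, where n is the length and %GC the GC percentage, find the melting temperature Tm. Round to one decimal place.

Length n = 27. A=9, C=5, T=11, G=2
G+C = 7, so %GC = 7/27 × 100 = 25.926%
Salt term: 16.6 × (-0.135) = -2.241
GC term: 0.41 × 25.926 = 10.63; length term: −600/27 = −22.222
Tm = 81.5 + (-2.241) + 10.63 − 22.222 = 67.667 → 67.7°C

67.7°C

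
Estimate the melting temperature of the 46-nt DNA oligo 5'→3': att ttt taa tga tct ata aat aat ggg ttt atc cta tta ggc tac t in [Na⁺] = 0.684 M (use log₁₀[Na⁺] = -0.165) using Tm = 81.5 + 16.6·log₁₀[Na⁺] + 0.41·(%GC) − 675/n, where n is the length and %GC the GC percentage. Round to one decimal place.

73.9°C

Length n = 46. G=6, T=21, C=5, A=14
G+C = 11, so %GC = 11/46 × 100 = 23.913%
Salt term: 16.6 × (-0.165) = -2.739
GC term: 0.41 × 23.913 = 9.804; length term: −675/46 = −14.674
Tm = 81.5 + (-2.739) + 9.804 − 14.674 = 73.891 → 73.9°C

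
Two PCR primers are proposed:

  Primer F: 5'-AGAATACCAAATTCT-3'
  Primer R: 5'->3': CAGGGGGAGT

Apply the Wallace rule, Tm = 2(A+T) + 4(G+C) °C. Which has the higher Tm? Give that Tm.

Primer F: A+T=11, G+C=4 → Tm = 2(11)+4(4) = 38°C
Primer R: A+T=3, G+C=7 → Tm = 2(3)+4(7) = 34°C
38°C vs 34°C → primer F is higher.

Primer F, 38°C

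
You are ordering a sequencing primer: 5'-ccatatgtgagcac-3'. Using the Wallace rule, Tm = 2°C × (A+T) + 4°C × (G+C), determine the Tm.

42°C

Counting bases: G=3, T=3, C=4, A=4
So N_AT = 7 and N_GC = 7.
Tm = 4·7 + 2·7 = 28 + 14 = 42°C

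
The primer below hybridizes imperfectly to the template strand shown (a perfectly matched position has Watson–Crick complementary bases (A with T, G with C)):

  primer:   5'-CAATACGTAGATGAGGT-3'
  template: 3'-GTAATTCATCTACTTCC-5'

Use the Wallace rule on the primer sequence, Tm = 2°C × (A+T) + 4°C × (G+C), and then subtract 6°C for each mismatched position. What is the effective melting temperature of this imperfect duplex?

24°C

Primer base counts: A=6, T=4, G=5, C=2 → A+T=10, G+C=7
Perfect-match Tm = 2(10) + 4(7) = 20 + 28 = 48°C
Mismatches (positions where the bases are not complementary): 4 (at positions 3, 6, 15, 17)
Effective Tm = 48 − 4×6 = 48 − 24 = 24°C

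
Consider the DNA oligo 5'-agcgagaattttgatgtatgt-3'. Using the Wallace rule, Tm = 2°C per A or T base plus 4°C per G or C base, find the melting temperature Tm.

G=6, C=1, A=6, T=8
A+T = 14, G+C = 7
Tm = 4·7 + 2·14 = 28 + 28 = 56°C

56°C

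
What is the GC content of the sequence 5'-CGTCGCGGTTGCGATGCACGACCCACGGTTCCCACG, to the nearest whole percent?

Counting bases: C=14, A=5, G=11, T=6
G+C = 11 + 14 = 25 out of 36 bases
%GC = 25/36 × 100 = 69.44% ≈ 69%

69%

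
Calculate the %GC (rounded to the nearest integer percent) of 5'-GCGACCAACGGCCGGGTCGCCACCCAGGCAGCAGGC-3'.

Scanning the sequence gives T=1, A=7, G=13, C=15.
G+C = 13 + 15 = 28 out of 36 bases
%GC = 28/36 × 100 = 77.78% ≈ 78%

78%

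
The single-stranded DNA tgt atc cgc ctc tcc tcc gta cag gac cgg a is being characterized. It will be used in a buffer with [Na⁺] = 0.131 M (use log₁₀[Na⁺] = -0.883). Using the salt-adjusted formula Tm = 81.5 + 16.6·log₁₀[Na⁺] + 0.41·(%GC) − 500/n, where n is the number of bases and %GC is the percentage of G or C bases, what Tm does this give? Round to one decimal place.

Length n = 31. Counting bases: T=7, C=12, A=5, G=7
G+C = 19, so %GC = 19/31 × 100 = 61.29%
Salt term: 16.6 × (-0.883) = -14.658
GC term: 0.41 × 61.29 = 25.129; length term: −500/31 = −16.129
Tm = 81.5 + (-14.658) + 25.129 − 16.129 = 75.842 → 75.8°C

75.8°C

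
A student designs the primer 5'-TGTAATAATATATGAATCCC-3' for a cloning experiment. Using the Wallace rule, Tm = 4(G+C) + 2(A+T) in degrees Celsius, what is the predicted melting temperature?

Counting bases: A=8, G=2, T=7, C=3
A+T = 15, G+C = 5
Tm = 2(15) + 4(5) = 30 + 20 = 50°C

50°C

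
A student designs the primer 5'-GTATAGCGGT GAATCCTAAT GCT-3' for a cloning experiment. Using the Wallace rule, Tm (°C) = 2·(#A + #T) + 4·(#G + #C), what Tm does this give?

Scanning the sequence gives C=4, G=6, T=7, A=6.
A+T = 13, G+C = 10
Tm = 2×13 + 4×10 = 66°C

66°C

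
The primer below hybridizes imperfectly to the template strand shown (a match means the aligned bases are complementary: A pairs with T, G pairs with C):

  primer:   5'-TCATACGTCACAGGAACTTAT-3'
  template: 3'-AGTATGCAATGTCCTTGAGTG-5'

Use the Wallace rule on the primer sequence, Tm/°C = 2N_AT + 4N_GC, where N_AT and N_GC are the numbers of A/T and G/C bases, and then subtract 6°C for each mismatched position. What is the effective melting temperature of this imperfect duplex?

Primer base counts: A=7, T=6, G=3, C=5 → A+T=13, G+C=8
Perfect-match Tm = 2(13) + 4(8) = 26 + 32 = 58°C
Mismatches (positions where the bases are not complementary): 3 (at positions 9, 19, 21)
Effective Tm = 58 − 3×6 = 58 − 18 = 40°C

40°C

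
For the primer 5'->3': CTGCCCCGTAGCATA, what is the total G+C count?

Base counts: T=3, C=6, G=3, A=3
Total G or C: 3 + 6 = 9

9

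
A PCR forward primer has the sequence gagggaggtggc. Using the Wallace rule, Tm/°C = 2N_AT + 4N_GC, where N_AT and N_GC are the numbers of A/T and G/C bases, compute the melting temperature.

42°C

Counting bases: G=8, A=2, C=1, T=1
So N_AT = 3 and N_GC = 9.
Tm = 2(3) + 4(9) = 6 + 36 = 42°C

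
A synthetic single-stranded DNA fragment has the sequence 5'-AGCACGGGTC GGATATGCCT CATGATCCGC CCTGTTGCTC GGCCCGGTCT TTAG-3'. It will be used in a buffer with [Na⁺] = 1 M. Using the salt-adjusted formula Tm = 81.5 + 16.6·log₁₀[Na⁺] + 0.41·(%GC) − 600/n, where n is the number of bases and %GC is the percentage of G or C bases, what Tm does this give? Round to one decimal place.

Length n = 54. Scanning the sequence gives G=16, T=14, C=17, A=7.
G+C = 33, so %GC = 33/54 × 100 = 61.111%
Salt term: 16.6 × (0) = 0
GC term: 0.41 × 61.111 = 25.056; length term: −600/54 = −11.111
Tm = 81.5 + (0) + 25.056 − 11.111 = 95.445 → 95.4°C

95.4°C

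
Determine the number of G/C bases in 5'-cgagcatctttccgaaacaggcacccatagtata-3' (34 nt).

16

Base counts: A=11, T=7, G=6, C=10
Total G or C: 6 + 10 = 16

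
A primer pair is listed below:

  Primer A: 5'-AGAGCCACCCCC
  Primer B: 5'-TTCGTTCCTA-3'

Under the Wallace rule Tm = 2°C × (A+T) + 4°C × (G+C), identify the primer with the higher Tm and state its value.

Primer A: A+T=3, G+C=9 → Tm = 2(3)+4(9) = 42°C
Primer B: A+T=6, G+C=4 → Tm = 2(6)+4(4) = 28°C
42°C vs 28°C → primer A is higher.

Primer A, 42°C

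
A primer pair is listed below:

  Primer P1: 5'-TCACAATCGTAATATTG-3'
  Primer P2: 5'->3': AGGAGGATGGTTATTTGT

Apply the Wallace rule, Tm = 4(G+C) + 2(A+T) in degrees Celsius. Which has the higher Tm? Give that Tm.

Primer P1: A+T=12, G+C=5 → Tm = 2(12)+4(5) = 44°C
Primer P2: A+T=11, G+C=7 → Tm = 2(11)+4(7) = 50°C
44°C vs 50°C → primer P2 is higher.

Primer P2, 50°C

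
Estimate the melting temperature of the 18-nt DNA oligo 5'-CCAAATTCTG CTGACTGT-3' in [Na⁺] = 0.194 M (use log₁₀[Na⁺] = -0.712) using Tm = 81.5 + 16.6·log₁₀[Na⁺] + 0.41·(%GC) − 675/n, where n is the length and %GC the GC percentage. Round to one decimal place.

Length n = 18. T=6, C=5, G=3, A=4
G+C = 8, so %GC = 8/18 × 100 = 44.444%
Salt term: 16.6 × (-0.712) = -11.819
GC term: 0.41 × 44.444 = 18.222; length term: −675/18 = −37.5
Tm = 81.5 + (-11.819) + 18.222 − 37.5 = 50.403 → 50.4°C

50.4°C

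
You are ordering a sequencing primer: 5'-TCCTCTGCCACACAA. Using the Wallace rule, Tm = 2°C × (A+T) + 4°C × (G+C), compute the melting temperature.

46°C

A=4, G=1, T=3, C=7
AT pairs contribute 7, GC pairs contribute 8.
Tm = 2×7 + 4×8 = 46°C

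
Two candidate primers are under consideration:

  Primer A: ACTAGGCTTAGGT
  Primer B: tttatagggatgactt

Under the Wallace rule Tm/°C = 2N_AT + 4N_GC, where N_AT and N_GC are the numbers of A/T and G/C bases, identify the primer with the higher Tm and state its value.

Primer A: A+T=7, G+C=6 → Tm = 2(7)+4(6) = 38°C
Primer B: A+T=11, G+C=5 → Tm = 2(11)+4(5) = 42°C
38°C vs 42°C → primer B is higher.

Primer B, 42°C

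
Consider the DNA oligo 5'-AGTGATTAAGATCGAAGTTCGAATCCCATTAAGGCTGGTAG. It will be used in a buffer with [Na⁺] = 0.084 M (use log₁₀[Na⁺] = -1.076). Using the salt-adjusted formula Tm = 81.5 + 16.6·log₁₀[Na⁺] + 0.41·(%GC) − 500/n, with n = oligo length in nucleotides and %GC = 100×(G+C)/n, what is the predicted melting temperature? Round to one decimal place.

68.4°C

Length n = 41. Counting bases: C=6, A=13, G=11, T=11
G+C = 17, so %GC = 17/41 × 100 = 41.463%
Salt term: 16.6 × (-1.076) = -17.862
GC term: 0.41 × 41.463 = 17; length term: −500/41 = −12.195
Tm = 81.5 + (-17.862) + 17 − 12.195 = 68.443 → 68.4°C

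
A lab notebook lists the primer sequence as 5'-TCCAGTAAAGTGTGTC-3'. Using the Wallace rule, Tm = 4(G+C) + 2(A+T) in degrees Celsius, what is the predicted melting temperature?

46°C

Counting bases: A=4, T=5, C=3, G=4
So N_AT = 9 and N_GC = 7.
Tm = 2×9 + 4×7 = 46°C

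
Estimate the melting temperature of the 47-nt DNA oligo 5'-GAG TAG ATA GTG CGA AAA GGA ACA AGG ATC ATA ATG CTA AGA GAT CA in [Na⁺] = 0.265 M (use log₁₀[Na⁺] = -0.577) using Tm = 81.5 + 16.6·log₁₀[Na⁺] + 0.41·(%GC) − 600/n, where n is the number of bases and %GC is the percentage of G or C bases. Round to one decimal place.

Length n = 47. A=21, G=13, T=8, C=5
G+C = 18, so %GC = 18/47 × 100 = 38.298%
Salt term: 16.6 × (-0.577) = -9.578
GC term: 0.41 × 38.298 = 15.702; length term: −600/47 = −12.766
Tm = 81.5 + (-9.578) + 15.702 − 12.766 = 74.858 → 74.9°C

74.9°C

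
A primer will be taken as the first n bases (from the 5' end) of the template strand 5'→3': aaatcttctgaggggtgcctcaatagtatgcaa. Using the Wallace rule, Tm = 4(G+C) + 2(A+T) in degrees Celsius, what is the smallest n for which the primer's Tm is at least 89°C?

First 30 bases: AAATCTTCTGAGGGGTGCCTCAATAGTATG → Tm = 86°C (< 89°C)
First 31 bases: AAATCTTCTGAGGGGTGCCTCAATAGTATGC → Tm = 90°C (≥ 89°C)
Each additional base adds 2°C (A/T) or 4°C (G/C), so Tm is non-decreasing in n; n = 31 is the first length to reach 89°C.

n = 31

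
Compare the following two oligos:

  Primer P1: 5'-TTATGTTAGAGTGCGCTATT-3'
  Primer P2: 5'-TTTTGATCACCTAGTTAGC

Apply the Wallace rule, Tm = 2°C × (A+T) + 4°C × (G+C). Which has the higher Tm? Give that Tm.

Primer P1, 54°C

Primer P1: A+T=13, G+C=7 → Tm = 2(13)+4(7) = 54°C
Primer P2: A+T=12, G+C=7 → Tm = 2(12)+4(7) = 52°C
54°C vs 52°C → primer P1 is higher.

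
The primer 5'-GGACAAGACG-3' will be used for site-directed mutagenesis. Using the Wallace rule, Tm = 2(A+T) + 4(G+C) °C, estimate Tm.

32°C

Base counts: G=4, T=0, C=2, A=4
A+T = 4, G+C = 6
Tm = 2(4) + 4(6) = 8 + 24 = 32°C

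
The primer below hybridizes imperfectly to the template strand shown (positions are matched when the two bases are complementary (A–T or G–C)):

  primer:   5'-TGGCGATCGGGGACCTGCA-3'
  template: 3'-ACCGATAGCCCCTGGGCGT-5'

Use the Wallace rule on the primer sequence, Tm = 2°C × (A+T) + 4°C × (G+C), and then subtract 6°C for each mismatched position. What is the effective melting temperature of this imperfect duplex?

52°C

Primer base counts: A=3, T=3, G=8, C=5 → A+T=6, G+C=13
Perfect-match Tm = 2(6) + 4(13) = 12 + 52 = 64°C
Mismatches (positions where the bases are not complementary): 2 (at positions 5, 16)
Effective Tm = 64 − 2×6 = 64 − 12 = 52°C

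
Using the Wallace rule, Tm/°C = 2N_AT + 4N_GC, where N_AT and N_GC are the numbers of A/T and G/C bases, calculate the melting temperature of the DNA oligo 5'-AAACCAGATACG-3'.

34°C

Scanning the sequence gives C=3, G=2, T=1, A=6.
So N_AT = 7 and N_GC = 5.
Tm = 2×7 + 4×5 = 34°C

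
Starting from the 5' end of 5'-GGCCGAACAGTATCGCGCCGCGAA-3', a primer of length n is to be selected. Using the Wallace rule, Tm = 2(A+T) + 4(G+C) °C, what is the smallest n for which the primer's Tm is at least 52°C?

First 15 bases: GGCCGAACAGTATCG → Tm = 48°C (< 52°C)
First 16 bases: GGCCGAACAGTATCGC → Tm = 52°C (≥ 52°C)
Since every base adds ≥2°C, Tm only increases with n, so the threshold is first crossed at n = 16.

n = 16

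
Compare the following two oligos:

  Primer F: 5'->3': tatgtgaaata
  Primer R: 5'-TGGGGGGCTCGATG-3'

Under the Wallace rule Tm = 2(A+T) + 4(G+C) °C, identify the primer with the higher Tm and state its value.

Primer F: A+T=9, G+C=2 → Tm = 2(9)+4(2) = 26°C
Primer R: A+T=4, G+C=10 → Tm = 2(4)+4(10) = 48°C
26°C vs 48°C → primer R is higher.

Primer R, 48°C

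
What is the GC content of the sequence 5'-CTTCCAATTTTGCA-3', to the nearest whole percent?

Scanning the sequence gives C=4, A=3, T=6, G=1.
G+C = 1 + 4 = 5 out of 14 bases
%GC = 5/14 × 100 = 35.71% ≈ 36%

36%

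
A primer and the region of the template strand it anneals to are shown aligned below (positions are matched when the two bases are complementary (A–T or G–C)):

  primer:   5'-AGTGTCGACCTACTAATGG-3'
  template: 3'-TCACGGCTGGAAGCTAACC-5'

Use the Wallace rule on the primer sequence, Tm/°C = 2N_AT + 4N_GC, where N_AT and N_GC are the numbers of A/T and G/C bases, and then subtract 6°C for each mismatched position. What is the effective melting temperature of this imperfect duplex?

Primer base counts: A=5, T=5, G=5, C=4 → A+T=10, G+C=9
Perfect-match Tm = 2(10) + 4(9) = 20 + 36 = 56°C
Mismatches (positions where the bases are not complementary): 4 (at positions 5, 12, 14, 16)
Effective Tm = 56 − 4×6 = 56 − 24 = 32°C

32°C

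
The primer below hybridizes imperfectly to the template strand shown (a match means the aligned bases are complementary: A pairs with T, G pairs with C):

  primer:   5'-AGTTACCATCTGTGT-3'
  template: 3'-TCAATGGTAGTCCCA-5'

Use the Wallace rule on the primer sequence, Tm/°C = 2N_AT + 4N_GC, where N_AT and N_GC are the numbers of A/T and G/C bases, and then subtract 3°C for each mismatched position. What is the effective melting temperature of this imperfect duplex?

36°C

Primer base counts: A=3, T=6, G=3, C=3 → A+T=9, G+C=6
Perfect-match Tm = 2(9) + 4(6) = 18 + 24 = 42°C
Mismatches (positions where the bases are not complementary): 2 (at positions 11, 13)
Effective Tm = 42 − 2×3 = 42 − 6 = 36°C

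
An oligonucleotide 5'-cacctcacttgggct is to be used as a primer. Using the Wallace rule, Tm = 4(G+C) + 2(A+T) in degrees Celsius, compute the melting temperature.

C=6, A=2, G=3, T=4
AT pairs contribute 6, GC pairs contribute 9.
Tm = 4·9 + 2·6 = 36 + 12 = 48°C

48°C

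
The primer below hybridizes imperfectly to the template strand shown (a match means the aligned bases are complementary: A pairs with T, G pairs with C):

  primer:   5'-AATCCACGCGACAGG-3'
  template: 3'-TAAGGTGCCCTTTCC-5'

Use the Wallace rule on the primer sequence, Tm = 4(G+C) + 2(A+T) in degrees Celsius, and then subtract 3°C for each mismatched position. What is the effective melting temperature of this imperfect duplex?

Primer base counts: A=5, T=1, G=4, C=5 → A+T=6, G+C=9
Perfect-match Tm = 2(6) + 4(9) = 12 + 36 = 48°C
Mismatches (positions where the bases are not complementary): 3 (at positions 2, 9, 12)
Effective Tm = 48 − 3×3 = 48 − 9 = 39°C

39°C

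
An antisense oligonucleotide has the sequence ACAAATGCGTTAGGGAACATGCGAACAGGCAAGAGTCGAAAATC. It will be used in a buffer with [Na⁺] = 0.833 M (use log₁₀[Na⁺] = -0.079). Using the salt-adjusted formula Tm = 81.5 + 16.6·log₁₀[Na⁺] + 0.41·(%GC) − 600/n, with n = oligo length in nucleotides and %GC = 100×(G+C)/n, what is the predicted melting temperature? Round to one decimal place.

Length n = 44. C=8, G=12, T=6, A=18
G+C = 20, so %GC = 20/44 × 100 = 45.455%
Salt term: 16.6 × (-0.079) = -1.311
GC term: 0.41 × 45.455 = 18.637; length term: −600/44 = −13.636
Tm = 81.5 + (-1.311) + 18.637 − 13.636 = 85.19 → 85.2°C

85.2°C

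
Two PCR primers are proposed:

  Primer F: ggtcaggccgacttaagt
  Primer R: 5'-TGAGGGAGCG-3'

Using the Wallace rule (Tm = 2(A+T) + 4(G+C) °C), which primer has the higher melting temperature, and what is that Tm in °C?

Primer F, 56°C

Primer F: A+T=8, G+C=10 → Tm = 2(8)+4(10) = 56°C
Primer R: A+T=3, G+C=7 → Tm = 2(3)+4(7) = 34°C
56°C vs 34°C → primer F is higher.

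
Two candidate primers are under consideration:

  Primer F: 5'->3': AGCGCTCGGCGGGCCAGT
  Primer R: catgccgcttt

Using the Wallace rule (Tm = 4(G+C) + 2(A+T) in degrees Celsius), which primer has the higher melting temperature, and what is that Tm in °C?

Primer F: A+T=4, G+C=14 → Tm = 2(4)+4(14) = 64°C
Primer R: A+T=5, G+C=6 → Tm = 2(5)+4(6) = 34°C
64°C vs 34°C → primer F is higher.

Primer F, 64°C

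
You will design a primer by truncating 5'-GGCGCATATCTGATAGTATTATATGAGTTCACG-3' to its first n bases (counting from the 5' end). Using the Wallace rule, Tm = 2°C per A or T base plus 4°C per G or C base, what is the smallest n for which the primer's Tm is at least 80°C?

n = 30

First 29 bases: GGCGCATATCTGATAGTATTATATGAGTT → Tm = 78°C (< 80°C)
First 30 bases: GGCGCATATCTGATAGTATTATATGAGTTC → Tm = 82°C (≥ 80°C)
Since every base adds ≥2°C, Tm only increases with n, so the threshold is first crossed at n = 30.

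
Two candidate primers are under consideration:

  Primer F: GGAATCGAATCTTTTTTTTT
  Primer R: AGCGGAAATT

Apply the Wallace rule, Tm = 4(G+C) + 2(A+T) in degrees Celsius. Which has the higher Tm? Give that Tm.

Primer F: A+T=15, G+C=5 → Tm = 2(15)+4(5) = 50°C
Primer R: A+T=6, G+C=4 → Tm = 2(6)+4(4) = 28°C
50°C vs 28°C → primer F is higher.

Primer F, 50°C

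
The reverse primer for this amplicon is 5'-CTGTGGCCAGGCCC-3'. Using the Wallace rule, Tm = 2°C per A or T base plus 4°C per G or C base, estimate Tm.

Scanning the sequence gives A=1, C=6, T=2, G=5.
AT pairs contribute 3, GC pairs contribute 11.
Tm = 2×3 + 4×11 = 50°C

50°C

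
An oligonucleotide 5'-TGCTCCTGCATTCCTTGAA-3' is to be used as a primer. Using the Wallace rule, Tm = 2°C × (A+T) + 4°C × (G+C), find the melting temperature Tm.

Counting bases: G=3, A=3, T=7, C=6
A+T = 10, G+C = 9
Tm = 4·9 + 2·10 = 36 + 20 = 56°C

56°C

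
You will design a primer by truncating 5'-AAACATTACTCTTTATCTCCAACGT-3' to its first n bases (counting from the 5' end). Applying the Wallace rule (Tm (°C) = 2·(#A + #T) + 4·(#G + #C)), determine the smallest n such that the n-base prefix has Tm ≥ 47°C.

n = 19

First 18 bases: AAACATTACTCTTTATCT → Tm = 44°C (< 47°C)
First 19 bases: AAACATTACTCTTTATCTC → Tm = 48°C (≥ 47°C)
Since every base adds ≥2°C, Tm only increases with n, so the threshold is first crossed at n = 19.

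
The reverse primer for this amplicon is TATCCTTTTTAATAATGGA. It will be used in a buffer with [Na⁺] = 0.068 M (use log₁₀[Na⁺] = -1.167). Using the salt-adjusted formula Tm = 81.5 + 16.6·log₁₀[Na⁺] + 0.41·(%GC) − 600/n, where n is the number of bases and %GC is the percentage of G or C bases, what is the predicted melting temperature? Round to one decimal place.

39.2°C

Length n = 19. Counting bases: G=2, C=2, T=9, A=6
G+C = 4, so %GC = 4/19 × 100 = 21.053%
Salt term: 16.6 × (-1.167) = -19.372
GC term: 0.41 × 21.053 = 8.632; length term: −600/19 = −31.579
Tm = 81.5 + (-19.372) + 8.632 − 31.579 = 39.181 → 39.2°C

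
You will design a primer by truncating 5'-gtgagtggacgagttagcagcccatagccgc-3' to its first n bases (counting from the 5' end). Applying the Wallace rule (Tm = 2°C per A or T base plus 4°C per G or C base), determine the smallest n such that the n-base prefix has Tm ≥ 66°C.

n = 21

First 20 bases: GTGAGTGGACGAGTTAGCAG → Tm = 62°C (< 66°C)
First 21 bases: GTGAGTGGACGAGTTAGCAGC → Tm = 66°C (≥ 66°C)
Each additional base adds 2°C (A/T) or 4°C (G/C), so Tm is non-decreasing in n; n = 21 is the first length to reach 66°C.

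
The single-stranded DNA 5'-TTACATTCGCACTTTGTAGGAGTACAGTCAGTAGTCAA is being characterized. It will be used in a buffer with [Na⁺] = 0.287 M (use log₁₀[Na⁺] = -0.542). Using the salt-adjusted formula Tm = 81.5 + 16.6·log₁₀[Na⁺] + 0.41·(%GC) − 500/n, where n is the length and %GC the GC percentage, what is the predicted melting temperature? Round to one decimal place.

75.5°C

Length n = 38. A=11, T=12, G=8, C=7
G+C = 15, so %GC = 15/38 × 100 = 39.474%
Salt term: 16.6 × (-0.542) = -8.997
GC term: 0.41 × 39.474 = 16.184; length term: −500/38 = −13.158
Tm = 81.5 + (-8.997) + 16.184 − 13.158 = 75.529 → 75.5°C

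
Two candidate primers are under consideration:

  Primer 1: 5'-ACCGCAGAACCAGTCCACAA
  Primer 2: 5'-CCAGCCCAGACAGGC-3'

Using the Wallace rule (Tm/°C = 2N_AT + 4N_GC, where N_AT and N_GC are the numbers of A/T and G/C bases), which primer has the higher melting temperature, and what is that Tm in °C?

Primer 1: A+T=9, G+C=11 → Tm = 2(9)+4(11) = 62°C
Primer 2: A+T=4, G+C=11 → Tm = 2(4)+4(11) = 52°C
62°C vs 52°C → primer 1 is higher.

Primer 1, 62°C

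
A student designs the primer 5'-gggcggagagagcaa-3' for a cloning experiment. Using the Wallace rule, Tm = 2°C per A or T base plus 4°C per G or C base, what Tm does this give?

Base counts: G=8, T=0, A=5, C=2
So N_AT = 5 and N_GC = 10.
Tm = 2×5 + 4×10 = 50°C

50°C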